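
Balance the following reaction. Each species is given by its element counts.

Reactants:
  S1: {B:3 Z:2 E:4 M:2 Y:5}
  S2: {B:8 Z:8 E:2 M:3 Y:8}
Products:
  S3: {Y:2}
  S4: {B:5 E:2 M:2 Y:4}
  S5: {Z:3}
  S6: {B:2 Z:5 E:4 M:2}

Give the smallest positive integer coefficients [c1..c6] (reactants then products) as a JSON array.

Coefficients: [2, 2, 5, 4, 5, 1]

B: 2·3+2·8 = 22 | 5·0+4·5+5·0+1·2 = 22
Z: 2·2+2·8 = 20 | 5·0+4·0+5·3+1·5 = 20
E: 2·4+2·2 = 12 | 5·0+4·2+5·0+1·4 = 12
M: 2·2+2·3 = 10 | 5·0+4·2+5·0+1·2 = 10
Y: 2·5+2·8 = 26 | 5·2+4·4+5·0+1·0 = 26
gcd(2,2,5,4,5,1) = 1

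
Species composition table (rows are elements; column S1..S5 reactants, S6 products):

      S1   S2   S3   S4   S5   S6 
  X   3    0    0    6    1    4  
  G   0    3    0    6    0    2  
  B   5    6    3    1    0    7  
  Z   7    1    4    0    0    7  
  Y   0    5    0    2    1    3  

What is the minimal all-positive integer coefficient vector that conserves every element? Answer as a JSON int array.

X: 4·3+2·0+3·0+1·6+6·1 = 24 | 6·4 = 24
G: 4·0+2·3+3·0+1·6+6·0 = 12 | 6·2 = 12
B: 4·5+2·6+3·3+1·1+6·0 = 42 | 6·7 = 42
Z: 4·7+2·1+3·4+1·0+6·0 = 42 | 6·7 = 42
Y: 4·0+2·5+3·0+1·2+6·1 = 18 | 6·3 = 18
gcd(4,2,3,1,6,6) = 1

Coefficients: [4, 2, 3, 1, 6, 6]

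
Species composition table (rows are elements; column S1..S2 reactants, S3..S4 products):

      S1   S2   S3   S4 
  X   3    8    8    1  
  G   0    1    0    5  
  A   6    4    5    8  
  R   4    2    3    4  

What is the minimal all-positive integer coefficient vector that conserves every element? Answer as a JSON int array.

Coefficients: [3, 5, 6, 1]

X: 3·3+5·8 = 49 | 6·8+1·1 = 49
G: 3·0+5·1 = 5 | 6·0+1·5 = 5
A: 3·6+5·4 = 38 | 6·5+1·8 = 38
R: 3·4+5·2 = 22 | 6·3+1·4 = 22
gcd(3,5,6,1) = 1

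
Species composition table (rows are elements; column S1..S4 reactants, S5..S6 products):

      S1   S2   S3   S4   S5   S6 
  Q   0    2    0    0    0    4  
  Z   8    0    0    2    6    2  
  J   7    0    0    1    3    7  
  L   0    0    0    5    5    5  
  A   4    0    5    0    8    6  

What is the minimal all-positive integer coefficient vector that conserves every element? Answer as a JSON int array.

Coefficients: [2, 2, 6, 5, 4, 1]

Q: 2·0+2·2+6·0+5·0 = 4 | 4·0+1·4 = 4
Z: 2·8+2·0+6·0+5·2 = 26 | 4·6+1·2 = 26
J: 2·7+2·0+6·0+5·1 = 19 | 4·3+1·7 = 19
L: 2·0+2·0+6·0+5·5 = 25 | 4·5+1·5 = 25
A: 2·4+2·0+6·5+5·0 = 38 | 4·8+1·6 = 38
gcd(2,2,6,5,4,1) = 1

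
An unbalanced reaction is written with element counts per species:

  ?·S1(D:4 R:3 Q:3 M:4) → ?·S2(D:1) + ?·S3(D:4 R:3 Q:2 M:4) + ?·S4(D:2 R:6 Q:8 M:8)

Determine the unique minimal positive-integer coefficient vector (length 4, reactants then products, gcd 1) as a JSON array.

D: 4·4 = 16 | 6·1+2·4+1·2 = 16
R: 4·3 = 12 | 6·0+2·3+1·6 = 12
Q: 4·3 = 12 | 6·0+2·2+1·8 = 12
M: 4·4 = 16 | 6·0+2·4+1·8 = 16
gcd(4,6,2,1) = 1

Coefficients: [4, 6, 2, 1]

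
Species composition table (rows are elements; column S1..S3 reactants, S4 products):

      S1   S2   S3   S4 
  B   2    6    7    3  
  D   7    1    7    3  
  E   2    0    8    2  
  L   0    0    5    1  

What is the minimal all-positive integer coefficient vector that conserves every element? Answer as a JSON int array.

Coefficients: [1, 1, 1, 5]

B: 1·2+1·6+1·7 = 15 | 5·3 = 15
D: 1·7+1·1+1·7 = 15 | 5·3 = 15
E: 1·2+1·0+1·8 = 10 | 5·2 = 10
L: 1·0+1·0+1·5 = 5 | 5·1 = 5
gcd(1,1,1,5) = 1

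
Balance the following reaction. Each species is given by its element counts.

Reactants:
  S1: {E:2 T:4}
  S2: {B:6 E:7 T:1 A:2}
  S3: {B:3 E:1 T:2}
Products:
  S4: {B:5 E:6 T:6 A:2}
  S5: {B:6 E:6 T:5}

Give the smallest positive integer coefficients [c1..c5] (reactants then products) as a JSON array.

Coefficients: [5, 3, 5, 3, 3]

B: 5·0+3·6+5·3 = 33 | 3·5+3·6 = 33
E: 5·2+3·7+5·1 = 36 | 3·6+3·6 = 36
T: 5·4+3·1+5·2 = 33 | 3·6+3·5 = 33
A: 5·0+3·2+5·0 = 6 | 3·2+3·0 = 6
gcd(5,3,5,3,3) = 1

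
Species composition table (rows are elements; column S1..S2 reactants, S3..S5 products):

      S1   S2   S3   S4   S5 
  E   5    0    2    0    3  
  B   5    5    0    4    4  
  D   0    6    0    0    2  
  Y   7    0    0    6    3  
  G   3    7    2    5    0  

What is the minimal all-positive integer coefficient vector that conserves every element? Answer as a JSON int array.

E: 3·5+1·0 = 15 | 3·2+2·0+3·3 = 15
B: 3·5+1·5 = 20 | 3·0+2·4+3·4 = 20
D: 3·0+1·6 = 6 | 3·0+2·0+3·2 = 6
Y: 3·7+1·0 = 21 | 3·0+2·6+3·3 = 21
G: 3·3+1·7 = 16 | 3·2+2·5+3·0 = 16
gcd(3,1,3,2,3) = 1

Coefficients: [3, 1, 3, 2, 3]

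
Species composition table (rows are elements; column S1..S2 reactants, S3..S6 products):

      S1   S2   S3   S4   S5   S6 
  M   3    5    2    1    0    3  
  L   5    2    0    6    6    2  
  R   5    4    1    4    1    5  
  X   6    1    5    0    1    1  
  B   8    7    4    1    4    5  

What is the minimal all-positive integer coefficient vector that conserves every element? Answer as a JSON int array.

M: 6·3+2·5 = 28 | 6·2+1·1+3·0+5·3 = 28
L: 6·5+2·2 = 34 | 6·0+1·6+3·6+5·2 = 34
R: 6·5+2·4 = 38 | 6·1+1·4+3·1+5·5 = 38
X: 6·6+2·1 = 38 | 6·5+1·0+3·1+5·1 = 38
B: 6·8+2·7 = 62 | 6·4+1·1+3·4+5·5 = 62
gcd(6,2,6,1,3,5) = 1

Coefficients: [6, 2, 6, 1, 3, 5]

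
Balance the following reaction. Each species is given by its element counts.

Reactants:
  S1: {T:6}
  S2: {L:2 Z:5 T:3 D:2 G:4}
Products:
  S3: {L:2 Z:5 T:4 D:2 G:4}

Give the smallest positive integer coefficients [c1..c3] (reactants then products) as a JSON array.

L: 1·0+6·2 = 12 | 6·2 = 12
Z: 1·0+6·5 = 30 | 6·5 = 30
T: 1·6+6·3 = 24 | 6·4 = 24
D: 1·0+6·2 = 12 | 6·2 = 12
G: 1·0+6·4 = 24 | 6·4 = 24
gcd(1,6,6) = 1

Coefficients: [1, 6, 6]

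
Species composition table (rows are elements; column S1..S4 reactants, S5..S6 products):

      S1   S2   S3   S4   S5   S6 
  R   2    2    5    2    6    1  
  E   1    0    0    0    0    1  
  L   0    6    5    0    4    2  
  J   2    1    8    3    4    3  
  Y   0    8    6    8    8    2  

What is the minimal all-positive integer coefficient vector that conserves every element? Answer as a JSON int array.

Coefficients: [6, 3, 2, 1, 4, 6]

R: 6·2+3·2+2·5+1·2 = 30 | 4·6+6·1 = 30
E: 6·1+3·0+2·0+1·0 = 6 | 4·0+6·1 = 6
L: 6·0+3·6+2·5+1·0 = 28 | 4·4+6·2 = 28
J: 6·2+3·1+2·8+1·3 = 34 | 4·4+6·3 = 34
Y: 6·0+3·8+2·6+1·8 = 44 | 4·8+6·2 = 44
gcd(6,3,2,1,4,6) = 1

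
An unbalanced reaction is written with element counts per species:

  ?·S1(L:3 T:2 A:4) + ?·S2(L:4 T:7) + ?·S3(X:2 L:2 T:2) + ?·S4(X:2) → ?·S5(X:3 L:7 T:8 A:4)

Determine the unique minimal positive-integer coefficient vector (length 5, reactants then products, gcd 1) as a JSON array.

X: 6·0+4·0+4·2+5·2 = 18 | 6·3 = 18
L: 6·3+4·4+4·2+5·0 = 42 | 6·7 = 42
T: 6·2+4·7+4·2+5·0 = 48 | 6·8 = 48
A: 6·4+4·0+4·0+5·0 = 24 | 6·4 = 24
gcd(6,4,4,5,6) = 1

Coefficients: [6, 4, 4, 5, 6]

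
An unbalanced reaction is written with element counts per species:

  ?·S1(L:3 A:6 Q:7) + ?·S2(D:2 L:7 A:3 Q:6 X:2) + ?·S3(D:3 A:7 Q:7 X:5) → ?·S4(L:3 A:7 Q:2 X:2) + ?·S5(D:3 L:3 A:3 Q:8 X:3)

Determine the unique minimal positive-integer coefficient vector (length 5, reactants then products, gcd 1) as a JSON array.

Coefficients: [1, 3, 3, 3, 5]

D: 1·0+3·2+3·3 = 15 | 3·0+5·3 = 15
L: 1·3+3·7+3·0 = 24 | 3·3+5·3 = 24
A: 1·6+3·3+3·7 = 36 | 3·7+5·3 = 36
Q: 1·7+3·6+3·7 = 46 | 3·2+5·8 = 46
X: 1·0+3·2+3·5 = 21 | 3·2+5·3 = 21
gcd(1,3,3,3,5) = 1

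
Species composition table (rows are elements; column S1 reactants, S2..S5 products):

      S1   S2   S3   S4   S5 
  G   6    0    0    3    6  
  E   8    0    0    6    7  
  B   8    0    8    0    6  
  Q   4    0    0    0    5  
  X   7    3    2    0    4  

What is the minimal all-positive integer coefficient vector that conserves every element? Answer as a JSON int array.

Coefficients: [5, 5, 2, 2, 4]

G: 5·6 = 30 | 5·0+2·0+2·3+4·6 = 30
E: 5·8 = 40 | 5·0+2·0+2·6+4·7 = 40
B: 5·8 = 40 | 5·0+2·8+2·0+4·6 = 40
Q: 5·4 = 20 | 5·0+2·0+2·0+4·5 = 20
X: 5·7 = 35 | 5·3+2·2+2·0+4·4 = 35
gcd(5,5,2,2,4) = 1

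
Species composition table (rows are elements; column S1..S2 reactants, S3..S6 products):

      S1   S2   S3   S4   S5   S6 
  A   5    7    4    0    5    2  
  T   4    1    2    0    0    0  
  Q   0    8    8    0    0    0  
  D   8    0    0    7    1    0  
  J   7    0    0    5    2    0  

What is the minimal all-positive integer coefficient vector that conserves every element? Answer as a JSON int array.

Coefficients: [1, 4, 4, 1, 1, 6]

A: 1·5+4·7 = 33 | 4·4+1·0+1·5+6·2 = 33
T: 1·4+4·1 = 8 | 4·2+1·0+1·0+6·0 = 8
Q: 1·0+4·8 = 32 | 4·8+1·0+1·0+6·0 = 32
D: 1·8+4·0 = 8 | 4·0+1·7+1·1+6·0 = 8
J: 1·7+4·0 = 7 | 4·0+1·5+1·2+6·0 = 7
gcd(1,4,4,1,1,6) = 1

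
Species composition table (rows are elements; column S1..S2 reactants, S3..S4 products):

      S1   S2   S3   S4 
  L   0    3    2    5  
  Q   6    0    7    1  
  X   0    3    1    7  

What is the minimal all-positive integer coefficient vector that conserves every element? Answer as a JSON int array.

L: 5·0+6·3 = 18 | 4·2+2·5 = 18
Q: 5·6+6·0 = 30 | 4·7+2·1 = 30
X: 5·0+6·3 = 18 | 4·1+2·7 = 18
gcd(5,6,4,2) = 1

Coefficients: [5, 6, 4, 2]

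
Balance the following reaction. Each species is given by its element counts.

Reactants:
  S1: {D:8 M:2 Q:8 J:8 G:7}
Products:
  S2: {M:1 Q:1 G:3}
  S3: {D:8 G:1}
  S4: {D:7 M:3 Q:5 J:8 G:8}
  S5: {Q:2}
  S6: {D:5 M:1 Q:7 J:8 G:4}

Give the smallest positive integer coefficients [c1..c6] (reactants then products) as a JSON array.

Coefficients: [6, 4, 2, 1, 2, 5]

D: 6·8 = 48 | 4·0+2·8+1·7+2·0+5·5 = 48
M: 6·2 = 12 | 4·1+2·0+1·3+2·0+5·1 = 12
Q: 6·8 = 48 | 4·1+2·0+1·5+2·2+5·7 = 48
J: 6·8 = 48 | 4·0+2·0+1·8+2·0+5·8 = 48
G: 6·7 = 42 | 4·3+2·1+1·8+2·0+5·4 = 42
gcd(6,4,2,1,2,5) = 1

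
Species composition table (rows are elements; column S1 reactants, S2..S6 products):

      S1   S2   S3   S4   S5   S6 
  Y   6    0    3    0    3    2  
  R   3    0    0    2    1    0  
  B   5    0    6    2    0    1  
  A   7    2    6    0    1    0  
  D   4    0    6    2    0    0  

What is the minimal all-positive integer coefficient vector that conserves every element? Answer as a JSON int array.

Y: 3·6 = 18 | 6·0+1·3+3·0+3·3+3·2 = 18
R: 3·3 = 9 | 6·0+1·0+3·2+3·1+3·0 = 9
B: 3·5 = 15 | 6·0+1·6+3·2+3·0+3·1 = 15
A: 3·7 = 21 | 6·2+1·6+3·0+3·1+3·0 = 21
D: 3·4 = 12 | 6·0+1·6+3·2+3·0+3·0 = 12
gcd(3,6,1,3,3,3) = 1

Coefficients: [3, 6, 1, 3, 3, 3]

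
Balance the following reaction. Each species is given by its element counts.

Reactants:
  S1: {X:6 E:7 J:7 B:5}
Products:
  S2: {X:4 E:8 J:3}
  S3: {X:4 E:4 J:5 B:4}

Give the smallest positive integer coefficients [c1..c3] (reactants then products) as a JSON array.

Coefficients: [4, 1, 5]

X: 4·6 = 24 | 1·4+5·4 = 24
E: 4·7 = 28 | 1·8+5·4 = 28
J: 4·7 = 28 | 1·3+5·5 = 28
B: 4·5 = 20 | 1·0+5·4 = 20
gcd(4,1,5) = 1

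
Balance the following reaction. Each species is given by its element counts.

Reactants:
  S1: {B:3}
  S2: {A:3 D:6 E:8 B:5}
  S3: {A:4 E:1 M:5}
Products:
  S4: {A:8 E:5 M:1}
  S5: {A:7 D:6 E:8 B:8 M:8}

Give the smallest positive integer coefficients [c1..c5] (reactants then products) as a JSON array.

A: 3·0+3·3+5·4 = 29 | 1·8+3·7 = 29
D: 3·0+3·6+5·0 = 18 | 1·0+3·6 = 18
E: 3·0+3·8+5·1 = 29 | 1·5+3·8 = 29
B: 3·3+3·5+5·0 = 24 | 1·0+3·8 = 24
M: 3·0+3·0+5·5 = 25 | 1·1+3·8 = 25
gcd(3,3,5,1,3) = 1

Coefficients: [3, 3, 5, 1, 3]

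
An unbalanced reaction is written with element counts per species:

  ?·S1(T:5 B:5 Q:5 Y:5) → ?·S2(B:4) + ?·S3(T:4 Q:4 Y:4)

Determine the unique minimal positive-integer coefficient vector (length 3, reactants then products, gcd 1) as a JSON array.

T: 4·5 = 20 | 5·0+5·4 = 20
B: 4·5 = 20 | 5·4+5·0 = 20
Q: 4·5 = 20 | 5·0+5·4 = 20
Y: 4·5 = 20 | 5·0+5·4 = 20
gcd(4,5,5) = 1

Coefficients: [4, 5, 5]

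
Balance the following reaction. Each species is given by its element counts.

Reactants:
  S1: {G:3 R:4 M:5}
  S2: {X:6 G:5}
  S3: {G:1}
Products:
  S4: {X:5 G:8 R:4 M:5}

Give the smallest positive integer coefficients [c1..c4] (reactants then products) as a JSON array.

X: 6·0+5·6+5·0 = 30 | 6·5 = 30
G: 6·3+5·5+5·1 = 48 | 6·8 = 48
R: 6·4+5·0+5·0 = 24 | 6·4 = 24
M: 6·5+5·0+5·0 = 30 | 6·5 = 30
gcd(6,5,5,6) = 1

Coefficients: [6, 5, 5, 6]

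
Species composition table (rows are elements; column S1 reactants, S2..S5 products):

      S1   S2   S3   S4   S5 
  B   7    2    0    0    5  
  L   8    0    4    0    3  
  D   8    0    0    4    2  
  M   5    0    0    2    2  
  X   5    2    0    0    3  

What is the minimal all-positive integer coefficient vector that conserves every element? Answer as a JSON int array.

B: 4·7 = 28 | 4·2+5·0+6·0+4·5 = 28
L: 4·8 = 32 | 4·0+5·4+6·0+4·3 = 32
D: 4·8 = 32 | 4·0+5·0+6·4+4·2 = 32
M: 4·5 = 20 | 4·0+5·0+6·2+4·2 = 20
X: 4·5 = 20 | 4·2+5·0+6·0+4·3 = 20
gcd(4,4,5,6,4) = 1

Coefficients: [4, 4, 5, 6, 4]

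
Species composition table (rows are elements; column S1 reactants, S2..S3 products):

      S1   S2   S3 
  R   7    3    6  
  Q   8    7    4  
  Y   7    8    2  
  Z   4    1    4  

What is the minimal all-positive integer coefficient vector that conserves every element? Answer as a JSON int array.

Coefficients: [6, 4, 5]

R: 6·7 = 42 | 4·3+5·6 = 42
Q: 6·8 = 48 | 4·7+5·4 = 48
Y: 6·7 = 42 | 4·8+5·2 = 42
Z: 6·4 = 24 | 4·1+5·4 = 24
gcd(6,4,5) = 1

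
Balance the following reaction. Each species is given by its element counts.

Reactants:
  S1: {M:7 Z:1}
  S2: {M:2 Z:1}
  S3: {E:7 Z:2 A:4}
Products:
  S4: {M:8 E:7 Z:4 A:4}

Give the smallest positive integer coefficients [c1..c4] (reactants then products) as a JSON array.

Coefficients: [4, 6, 5, 5]

M: 4·7+6·2+5·0 = 40 | 5·8 = 40
E: 4·0+6·0+5·7 = 35 | 5·7 = 35
Z: 4·1+6·1+5·2 = 20 | 5·4 = 20
A: 4·0+6·0+5·4 = 20 | 5·4 = 20
gcd(4,6,5,5) = 1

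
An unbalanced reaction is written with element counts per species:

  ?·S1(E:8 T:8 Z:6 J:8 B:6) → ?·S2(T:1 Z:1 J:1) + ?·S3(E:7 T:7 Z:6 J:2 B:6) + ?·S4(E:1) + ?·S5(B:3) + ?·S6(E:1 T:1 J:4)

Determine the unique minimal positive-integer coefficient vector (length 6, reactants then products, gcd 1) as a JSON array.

E: 4·8 = 32 | 6·0+3·7+6·1+2·0+5·1 = 32
T: 4·8 = 32 | 6·1+3·7+6·0+2·0+5·1 = 32
Z: 4·6 = 24 | 6·1+3·6+6·0+2·0+5·0 = 24
J: 4·8 = 32 | 6·1+3·2+6·0+2·0+5·4 = 32
B: 4·6 = 24 | 6·0+3·6+6·0+2·3+5·0 = 24
gcd(4,6,3,6,2,5) = 1

Coefficients: [4, 6, 3, 6, 2, 5]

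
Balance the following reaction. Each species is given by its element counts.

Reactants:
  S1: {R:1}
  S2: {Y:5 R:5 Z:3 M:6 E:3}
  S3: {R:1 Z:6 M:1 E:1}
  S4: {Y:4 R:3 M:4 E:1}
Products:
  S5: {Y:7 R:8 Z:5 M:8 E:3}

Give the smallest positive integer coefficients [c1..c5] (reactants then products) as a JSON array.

Y: 5·0+1·5+2·0+4·4 = 21 | 3·7 = 21
R: 5·1+1·5+2·1+4·3 = 24 | 3·8 = 24
Z: 5·0+1·3+2·6+4·0 = 15 | 3·5 = 15
M: 5·0+1·6+2·1+4·4 = 24 | 3·8 = 24
E: 5·0+1·3+2·1+4·1 = 9 | 3·3 = 9
gcd(5,1,2,4,3) = 1

Coefficients: [5, 1, 2, 4, 3]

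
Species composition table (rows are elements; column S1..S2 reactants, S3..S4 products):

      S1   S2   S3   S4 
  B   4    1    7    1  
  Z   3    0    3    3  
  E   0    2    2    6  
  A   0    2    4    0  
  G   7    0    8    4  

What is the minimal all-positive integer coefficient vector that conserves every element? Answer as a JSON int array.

B: 4·4+6·1 = 22 | 3·7+1·1 = 22
Z: 4·3+6·0 = 12 | 3·3+1·3 = 12
E: 4·0+6·2 = 12 | 3·2+1·6 = 12
A: 4·0+6·2 = 12 | 3·4+1·0 = 12
G: 4·7+6·0 = 28 | 3·8+1·4 = 28
gcd(4,6,3,1) = 1

Coefficients: [4, 6, 3, 1]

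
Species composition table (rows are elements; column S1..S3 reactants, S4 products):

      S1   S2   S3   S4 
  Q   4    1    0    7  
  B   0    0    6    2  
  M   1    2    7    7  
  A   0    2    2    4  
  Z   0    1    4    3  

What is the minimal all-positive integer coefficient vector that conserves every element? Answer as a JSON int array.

Coefficients: [4, 5, 1, 3]

Q: 4·4+5·1+1·0 = 21 | 3·7 = 21
B: 4·0+5·0+1·6 = 6 | 3·2 = 6
M: 4·1+5·2+1·7 = 21 | 3·7 = 21
A: 4·0+5·2+1·2 = 12 | 3·4 = 12
Z: 4·0+5·1+1·4 = 9 | 3·3 = 9
gcd(4,5,1,3) = 1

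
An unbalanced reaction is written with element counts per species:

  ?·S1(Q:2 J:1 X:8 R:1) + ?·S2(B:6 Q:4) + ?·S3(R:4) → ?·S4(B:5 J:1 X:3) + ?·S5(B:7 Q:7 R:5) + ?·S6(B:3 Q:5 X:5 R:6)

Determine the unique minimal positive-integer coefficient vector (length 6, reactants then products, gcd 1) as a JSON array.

Coefficients: [2, 5, 5, 2, 2, 2]

B: 2·0+5·6+5·0 = 30 | 2·5+2·7+2·3 = 30
Q: 2·2+5·4+5·0 = 24 | 2·0+2·7+2·5 = 24
J: 2·1+5·0+5·0 = 2 | 2·1+2·0+2·0 = 2
X: 2·8+5·0+5·0 = 16 | 2·3+2·0+2·5 = 16
R: 2·1+5·0+5·4 = 22 | 2·0+2·5+2·6 = 22
gcd(2,5,5,2,2,2) = 1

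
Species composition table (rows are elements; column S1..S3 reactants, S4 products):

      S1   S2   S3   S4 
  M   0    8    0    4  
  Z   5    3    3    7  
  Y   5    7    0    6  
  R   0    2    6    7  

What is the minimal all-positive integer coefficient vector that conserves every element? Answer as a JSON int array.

M: 1·0+1·8+2·0 = 8 | 2·4 = 8
Z: 1·5+1·3+2·3 = 14 | 2·7 = 14
Y: 1·5+1·7+2·0 = 12 | 2·6 = 12
R: 1·0+1·2+2·6 = 14 | 2·7 = 14
gcd(1,1,2,2) = 1

Coefficients: [1, 1, 2, 2]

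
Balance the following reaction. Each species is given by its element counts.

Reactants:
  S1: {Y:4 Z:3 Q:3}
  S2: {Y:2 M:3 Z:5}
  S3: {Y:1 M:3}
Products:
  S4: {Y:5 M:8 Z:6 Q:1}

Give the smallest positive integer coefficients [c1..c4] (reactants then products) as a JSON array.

Coefficients: [1, 3, 5, 3]

Y: 1·4+3·2+5·1 = 15 | 3·5 = 15
M: 1·0+3·3+5·3 = 24 | 3·8 = 24
Z: 1·3+3·5+5·0 = 18 | 3·6 = 18
Q: 1·3+3·0+5·0 = 3 | 3·1 = 3
gcd(1,3,5,3) = 1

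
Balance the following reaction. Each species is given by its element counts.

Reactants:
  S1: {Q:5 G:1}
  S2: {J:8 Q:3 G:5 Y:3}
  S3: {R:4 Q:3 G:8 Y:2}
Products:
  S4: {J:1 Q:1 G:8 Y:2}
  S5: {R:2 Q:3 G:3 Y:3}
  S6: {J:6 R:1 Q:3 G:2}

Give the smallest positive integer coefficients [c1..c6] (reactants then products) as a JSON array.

Coefficients: [2, 5, 4, 4, 5, 6]

J: 2·0+5·8+4·0 = 40 | 4·1+5·0+6·6 = 40
R: 2·0+5·0+4·4 = 16 | 4·0+5·2+6·1 = 16
Q: 2·5+5·3+4·3 = 37 | 4·1+5·3+6·3 = 37
G: 2·1+5·5+4·8 = 59 | 4·8+5·3+6·2 = 59
Y: 2·0+5·3+4·2 = 23 | 4·2+5·3+6·0 = 23
gcd(2,5,4,4,5,6) = 1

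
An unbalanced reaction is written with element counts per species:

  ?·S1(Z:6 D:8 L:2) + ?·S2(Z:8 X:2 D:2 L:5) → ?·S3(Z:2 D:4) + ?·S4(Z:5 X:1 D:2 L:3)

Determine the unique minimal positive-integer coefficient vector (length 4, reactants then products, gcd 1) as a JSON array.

Z: 1·6+2·8 = 22 | 1·2+4·5 = 22
X: 1·0+2·2 = 4 | 1·0+4·1 = 4
D: 1·8+2·2 = 12 | 1·4+4·2 = 12
L: 1·2+2·5 = 12 | 1·0+4·3 = 12
gcd(1,2,1,4) = 1

Coefficients: [1, 2, 1, 4]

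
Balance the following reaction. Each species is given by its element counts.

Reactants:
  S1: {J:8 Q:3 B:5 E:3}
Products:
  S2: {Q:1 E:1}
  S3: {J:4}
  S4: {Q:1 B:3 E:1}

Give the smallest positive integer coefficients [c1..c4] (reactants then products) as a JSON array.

J: 3·8 = 24 | 4·0+6·4+5·0 = 24
Q: 3·3 = 9 | 4·1+6·0+5·1 = 9
B: 3·5 = 15 | 4·0+6·0+5·3 = 15
E: 3·3 = 9 | 4·1+6·0+5·1 = 9
gcd(3,4,6,5) = 1

Coefficients: [3, 4, 6, 5]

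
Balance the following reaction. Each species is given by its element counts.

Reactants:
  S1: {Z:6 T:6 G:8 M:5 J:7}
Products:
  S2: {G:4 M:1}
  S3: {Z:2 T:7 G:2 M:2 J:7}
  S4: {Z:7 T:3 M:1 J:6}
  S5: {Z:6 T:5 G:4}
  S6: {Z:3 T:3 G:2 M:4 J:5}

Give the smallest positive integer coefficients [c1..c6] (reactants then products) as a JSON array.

Coefficients: [4, 5, 1, 1, 1, 3]

Z: 4·6 = 24 | 5·0+1·2+1·7+1·6+3·3 = 24
T: 4·6 = 24 | 5·0+1·7+1·3+1·5+3·3 = 24
G: 4·8 = 32 | 5·4+1·2+1·0+1·4+3·2 = 32
M: 4·5 = 20 | 5·1+1·2+1·1+1·0+3·4 = 20
J: 4·7 = 28 | 5·0+1·7+1·6+1·0+3·5 = 28
gcd(4,5,1,1,1,3) = 1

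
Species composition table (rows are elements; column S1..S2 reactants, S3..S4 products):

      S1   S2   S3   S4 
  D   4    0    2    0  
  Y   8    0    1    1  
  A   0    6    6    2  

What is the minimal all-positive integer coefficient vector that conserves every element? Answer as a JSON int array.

D: 1·4+4·0 = 4 | 2·2+6·0 = 4
Y: 1·8+4·0 = 8 | 2·1+6·1 = 8
A: 1·0+4·6 = 24 | 2·6+6·2 = 24
gcd(1,4,2,6) = 1

Coefficients: [1, 4, 2, 6]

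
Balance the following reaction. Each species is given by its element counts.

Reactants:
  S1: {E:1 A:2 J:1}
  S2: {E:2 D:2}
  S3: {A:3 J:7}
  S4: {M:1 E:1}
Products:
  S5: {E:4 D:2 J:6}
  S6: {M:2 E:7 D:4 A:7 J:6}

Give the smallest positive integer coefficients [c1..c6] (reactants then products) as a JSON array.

Coefficients: [4, 5, 2, 4, 1, 2]

M: 4·0+5·0+2·0+4·1 = 4 | 1·0+2·2 = 4
E: 4·1+5·2+2·0+4·1 = 18 | 1·4+2·7 = 18
D: 4·0+5·2+2·0+4·0 = 10 | 1·2+2·4 = 10
A: 4·2+5·0+2·3+4·0 = 14 | 1·0+2·7 = 14
J: 4·1+5·0+2·7+4·0 = 18 | 1·6+2·6 = 18
gcd(4,5,2,4,1,2) = 1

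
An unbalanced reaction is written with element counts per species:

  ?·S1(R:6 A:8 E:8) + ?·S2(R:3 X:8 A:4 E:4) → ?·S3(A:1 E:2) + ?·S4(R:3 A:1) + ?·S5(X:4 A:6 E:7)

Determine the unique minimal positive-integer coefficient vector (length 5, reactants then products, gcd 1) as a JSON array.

Coefficients: [2, 1, 3, 5, 2]

R: 2·6+1·3 = 15 | 3·0+5·3+2·0 = 15
X: 2·0+1·8 = 8 | 3·0+5·0+2·4 = 8
A: 2·8+1·4 = 20 | 3·1+5·1+2·6 = 20
E: 2·8+1·4 = 20 | 3·2+5·0+2·7 = 20
gcd(2,1,3,5,2) = 1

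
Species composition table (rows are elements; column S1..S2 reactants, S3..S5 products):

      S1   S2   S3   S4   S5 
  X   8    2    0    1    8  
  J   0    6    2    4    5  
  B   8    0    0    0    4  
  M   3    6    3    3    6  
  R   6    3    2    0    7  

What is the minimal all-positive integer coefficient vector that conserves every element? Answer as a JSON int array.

Coefficients: [1, 6, 5, 4, 2]

X: 1·8+6·2 = 20 | 5·0+4·1+2·8 = 20
J: 1·0+6·6 = 36 | 5·2+4·4+2·5 = 36
B: 1·8+6·0 = 8 | 5·0+4·0+2·4 = 8
M: 1·3+6·6 = 39 | 5·3+4·3+2·6 = 39
R: 1·6+6·3 = 24 | 5·2+4·0+2·7 = 24
gcd(1,6,5,4,2) = 1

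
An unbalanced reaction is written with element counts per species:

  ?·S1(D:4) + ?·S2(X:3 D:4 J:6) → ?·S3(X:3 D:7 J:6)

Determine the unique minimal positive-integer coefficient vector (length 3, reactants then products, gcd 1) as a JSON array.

Coefficients: [3, 4, 4]

X: 3·0+4·3 = 12 | 4·3 = 12
D: 3·4+4·4 = 28 | 4·7 = 28
J: 3·0+4·6 = 24 | 4·6 = 24
gcd(3,4,4) = 1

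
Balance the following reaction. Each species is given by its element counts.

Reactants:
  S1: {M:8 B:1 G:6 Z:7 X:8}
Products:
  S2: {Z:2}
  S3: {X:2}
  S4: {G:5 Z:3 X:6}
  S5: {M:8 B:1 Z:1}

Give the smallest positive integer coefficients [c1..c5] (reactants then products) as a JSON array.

Coefficients: [5, 6, 2, 6, 5]

M: 5·8 = 40 | 6·0+2·0+6·0+5·8 = 40
B: 5·1 = 5 | 6·0+2·0+6·0+5·1 = 5
G: 5·6 = 30 | 6·0+2·0+6·5+5·0 = 30
Z: 5·7 = 35 | 6·2+2·0+6·3+5·1 = 35
X: 5·8 = 40 | 6·0+2·2+6·6+5·0 = 40
gcd(5,6,2,6,5) = 1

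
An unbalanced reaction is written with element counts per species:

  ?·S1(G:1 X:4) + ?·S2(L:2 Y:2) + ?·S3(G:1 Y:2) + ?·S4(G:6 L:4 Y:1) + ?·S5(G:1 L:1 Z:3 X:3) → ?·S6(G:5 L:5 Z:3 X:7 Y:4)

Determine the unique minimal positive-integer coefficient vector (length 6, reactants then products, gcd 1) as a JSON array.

Coefficients: [5, 6, 3, 2, 5, 5]

G: 5·1+6·0+3·1+2·6+5·1 = 25 | 5·5 = 25
L: 5·0+6·2+3·0+2·4+5·1 = 25 | 5·5 = 25
Z: 5·0+6·0+3·0+2·0+5·3 = 15 | 5·3 = 15
X: 5·4+6·0+3·0+2·0+5·3 = 35 | 5·7 = 35
Y: 5·0+6·2+3·2+2·1+5·0 = 20 | 5·4 = 20
gcd(5,6,3,2,5,5) = 1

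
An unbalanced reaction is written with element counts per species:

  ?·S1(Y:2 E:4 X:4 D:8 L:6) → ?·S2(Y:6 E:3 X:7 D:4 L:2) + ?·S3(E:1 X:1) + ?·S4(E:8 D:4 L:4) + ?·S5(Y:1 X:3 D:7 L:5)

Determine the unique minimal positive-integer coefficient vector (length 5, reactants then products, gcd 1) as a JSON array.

Y: 5·2 = 10 | 1·6+1·0+2·0+4·1 = 10
E: 5·4 = 20 | 1·3+1·1+2·8+4·0 = 20
X: 5·4 = 20 | 1·7+1·1+2·0+4·3 = 20
D: 5·8 = 40 | 1·4+1·0+2·4+4·7 = 40
L: 5·6 = 30 | 1·2+1·0+2·4+4·5 = 30
gcd(5,1,1,2,4) = 1

Coefficients: [5, 1, 1, 2, 4]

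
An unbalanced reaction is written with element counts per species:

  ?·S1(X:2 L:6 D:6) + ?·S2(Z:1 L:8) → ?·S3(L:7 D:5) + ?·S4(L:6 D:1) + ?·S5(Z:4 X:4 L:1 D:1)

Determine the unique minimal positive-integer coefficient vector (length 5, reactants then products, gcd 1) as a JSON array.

Coefficients: [2, 4, 1, 6, 1]

Z: 2·0+4·1 = 4 | 1·0+6·0+1·4 = 4
X: 2·2+4·0 = 4 | 1·0+6·0+1·4 = 4
L: 2·6+4·8 = 44 | 1·7+6·6+1·1 = 44
D: 2·6+4·0 = 12 | 1·5+6·1+1·1 = 12
gcd(2,4,1,6,1) = 1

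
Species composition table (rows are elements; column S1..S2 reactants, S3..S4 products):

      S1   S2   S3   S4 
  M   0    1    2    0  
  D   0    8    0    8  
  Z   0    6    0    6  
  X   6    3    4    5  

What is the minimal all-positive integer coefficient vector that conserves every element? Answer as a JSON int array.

M: 4·0+6·1 = 6 | 3·2+6·0 = 6
D: 4·0+6·8 = 48 | 3·0+6·8 = 48
Z: 4·0+6·6 = 36 | 3·0+6·6 = 36
X: 4·6+6·3 = 42 | 3·4+6·5 = 42
gcd(4,6,3,6) = 1

Coefficients: [4, 6, 3, 6]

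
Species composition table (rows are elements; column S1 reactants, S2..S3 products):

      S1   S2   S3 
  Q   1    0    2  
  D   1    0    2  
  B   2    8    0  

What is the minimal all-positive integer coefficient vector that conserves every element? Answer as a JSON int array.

Q: 4·1 = 4 | 1·0+2·2 = 4
D: 4·1 = 4 | 1·0+2·2 = 4
B: 4·2 = 8 | 1·8+2·0 = 8
gcd(4,1,2) = 1

Coefficients: [4, 1, 2]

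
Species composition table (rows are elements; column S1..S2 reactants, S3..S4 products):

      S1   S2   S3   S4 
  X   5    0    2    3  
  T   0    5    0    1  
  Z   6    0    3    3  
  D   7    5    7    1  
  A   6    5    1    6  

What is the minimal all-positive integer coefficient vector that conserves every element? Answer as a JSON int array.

Coefficients: [5, 1, 5, 5]

X: 5·5+1·0 = 25 | 5·2+5·3 = 25
T: 5·0+1·5 = 5 | 5·0+5·1 = 5
Z: 5·6+1·0 = 30 | 5·3+5·3 = 30
D: 5·7+1·5 = 40 | 5·7+5·1 = 40
A: 5·6+1·5 = 35 | 5·1+5·6 = 35
gcd(5,1,5,5) = 1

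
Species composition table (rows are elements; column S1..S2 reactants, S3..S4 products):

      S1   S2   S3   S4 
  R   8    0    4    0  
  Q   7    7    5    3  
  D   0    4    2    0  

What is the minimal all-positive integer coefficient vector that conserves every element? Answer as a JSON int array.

R: 3·8+3·0 = 24 | 6·4+4·0 = 24
Q: 3·7+3·7 = 42 | 6·5+4·3 = 42
D: 3·0+3·4 = 12 | 6·2+4·0 = 12
gcd(3,3,6,4) = 1

Coefficients: [3, 3, 6, 4]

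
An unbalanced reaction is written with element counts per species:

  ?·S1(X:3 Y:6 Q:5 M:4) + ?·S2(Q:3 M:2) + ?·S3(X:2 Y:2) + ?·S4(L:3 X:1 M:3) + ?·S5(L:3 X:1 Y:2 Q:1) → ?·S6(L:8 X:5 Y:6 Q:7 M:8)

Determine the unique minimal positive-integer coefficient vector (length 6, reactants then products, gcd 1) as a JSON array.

Coefficients: [1, 4, 2, 4, 4, 3]

L: 1·0+4·0+2·0+4·3+4·3 = 24 | 3·8 = 24
X: 1·3+4·0+2·2+4·1+4·1 = 15 | 3·5 = 15
Y: 1·6+4·0+2·2+4·0+4·2 = 18 | 3·6 = 18
Q: 1·5+4·3+2·0+4·0+4·1 = 21 | 3·7 = 21
M: 1·4+4·2+2·0+4·3+4·0 = 24 | 3·8 = 24
gcd(1,4,2,4,4,3) = 1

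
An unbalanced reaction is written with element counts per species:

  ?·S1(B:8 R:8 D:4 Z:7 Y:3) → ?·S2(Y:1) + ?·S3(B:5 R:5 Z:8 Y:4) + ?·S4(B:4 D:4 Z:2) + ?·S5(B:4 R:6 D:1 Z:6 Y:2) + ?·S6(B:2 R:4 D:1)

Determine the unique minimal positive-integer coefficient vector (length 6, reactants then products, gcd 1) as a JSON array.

B: 6·8 = 48 | 4·0+2·5+4·4+3·4+5·2 = 48
R: 6·8 = 48 | 4·0+2·5+4·0+3·6+5·4 = 48
D: 6·4 = 24 | 4·0+2·0+4·4+3·1+5·1 = 24
Z: 6·7 = 42 | 4·0+2·8+4·2+3·6+5·0 = 42
Y: 6·3 = 18 | 4·1+2·4+4·0+3·2+5·0 = 18
gcd(6,4,2,4,3,5) = 1

Coefficients: [6, 4, 2, 4, 3, 5]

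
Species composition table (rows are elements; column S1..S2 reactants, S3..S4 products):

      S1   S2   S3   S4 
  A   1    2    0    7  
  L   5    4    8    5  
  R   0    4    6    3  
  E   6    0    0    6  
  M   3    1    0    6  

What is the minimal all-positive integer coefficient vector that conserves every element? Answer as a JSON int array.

A: 2·1+6·2 = 14 | 3·0+2·7 = 14
L: 2·5+6·4 = 34 | 3·8+2·5 = 34
R: 2·0+6·4 = 24 | 3·6+2·3 = 24
E: 2·6+6·0 = 12 | 3·0+2·6 = 12
M: 2·3+6·1 = 12 | 3·0+2·6 = 12
gcd(2,6,3,2) = 1

Coefficients: [2, 6, 3, 2]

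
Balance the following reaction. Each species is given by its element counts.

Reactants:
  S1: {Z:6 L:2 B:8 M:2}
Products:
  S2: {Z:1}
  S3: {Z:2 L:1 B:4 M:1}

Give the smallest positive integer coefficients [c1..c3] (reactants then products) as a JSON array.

Coefficients: [1, 2, 2]

Z: 1·6 = 6 | 2·1+2·2 = 6
L: 1·2 = 2 | 2·0+2·1 = 2
B: 1·8 = 8 | 2·0+2·4 = 8
M: 1·2 = 2 | 2·0+2·1 = 2
gcd(1,2,2) = 1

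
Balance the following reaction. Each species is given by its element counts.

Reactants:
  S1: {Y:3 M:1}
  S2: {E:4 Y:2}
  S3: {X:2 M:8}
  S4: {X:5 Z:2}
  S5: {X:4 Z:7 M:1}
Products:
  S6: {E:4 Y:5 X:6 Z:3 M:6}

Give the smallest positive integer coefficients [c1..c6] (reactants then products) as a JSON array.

Coefficients: [5, 5, 3, 4, 1, 5]

E: 5·0+5·4+3·0+4·0+1·0 = 20 | 5·4 = 20
Y: 5·3+5·2+3·0+4·0+1·0 = 25 | 5·5 = 25
X: 5·0+5·0+3·2+4·5+1·4 = 30 | 5·6 = 30
Z: 5·0+5·0+3·0+4·2+1·7 = 15 | 5·3 = 15
M: 5·1+5·0+3·8+4·0+1·1 = 30 | 5·6 = 30
gcd(5,5,3,4,1,5) = 1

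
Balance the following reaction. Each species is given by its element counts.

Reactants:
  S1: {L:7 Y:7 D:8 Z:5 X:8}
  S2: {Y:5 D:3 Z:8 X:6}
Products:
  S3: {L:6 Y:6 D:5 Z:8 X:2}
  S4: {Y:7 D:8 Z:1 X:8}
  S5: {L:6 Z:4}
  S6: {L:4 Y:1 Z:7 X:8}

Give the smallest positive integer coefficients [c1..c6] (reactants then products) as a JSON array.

Coefficients: [6, 4, 4, 5, 1, 3]

L: 6·7+4·0 = 42 | 4·6+5·0+1·6+3·4 = 42
Y: 6·7+4·5 = 62 | 4·6+5·7+1·0+3·1 = 62
D: 6·8+4·3 = 60 | 4·5+5·8+1·0+3·0 = 60
Z: 6·5+4·8 = 62 | 4·8+5·1+1·4+3·7 = 62
X: 6·8+4·6 = 72 | 4·2+5·8+1·0+3·8 = 72
gcd(6,4,4,5,1,3) = 1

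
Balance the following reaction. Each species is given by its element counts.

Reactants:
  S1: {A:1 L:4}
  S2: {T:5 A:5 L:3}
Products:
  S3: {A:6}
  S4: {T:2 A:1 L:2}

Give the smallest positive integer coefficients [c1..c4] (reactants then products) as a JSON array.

T: 1·0+2·5 = 10 | 1·0+5·2 = 10
A: 1·1+2·5 = 11 | 1·6+5·1 = 11
L: 1·4+2·3 = 10 | 1·0+5·2 = 10
gcd(1,2,1,5) = 1

Coefficients: [1, 2, 1, 5]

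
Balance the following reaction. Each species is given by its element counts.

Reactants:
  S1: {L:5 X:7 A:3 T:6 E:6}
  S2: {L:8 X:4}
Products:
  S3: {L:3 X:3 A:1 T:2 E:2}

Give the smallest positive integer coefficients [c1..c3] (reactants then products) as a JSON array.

L: 2·5+1·8 = 18 | 6·3 = 18
X: 2·7+1·4 = 18 | 6·3 = 18
A: 2·3+1·0 = 6 | 6·1 = 6
T: 2·6+1·0 = 12 | 6·2 = 12
E: 2·6+1·0 = 12 | 6·2 = 12
gcd(2,1,6) = 1

Coefficients: [2, 1, 6]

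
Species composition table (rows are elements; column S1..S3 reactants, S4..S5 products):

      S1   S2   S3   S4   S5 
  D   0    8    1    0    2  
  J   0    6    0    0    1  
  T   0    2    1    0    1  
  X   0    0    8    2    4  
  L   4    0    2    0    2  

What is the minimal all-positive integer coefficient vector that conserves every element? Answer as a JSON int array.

Coefficients: [1, 1, 4, 4, 6]

D: 1·0+1·8+4·1 = 12 | 4·0+6·2 = 12
J: 1·0+1·6+4·0 = 6 | 4·0+6·1 = 6
T: 1·0+1·2+4·1 = 6 | 4·0+6·1 = 6
X: 1·0+1·0+4·8 = 32 | 4·2+6·4 = 32
L: 1·4+1·0+4·2 = 12 | 4·0+6·2 = 12
gcd(1,1,4,4,6) = 1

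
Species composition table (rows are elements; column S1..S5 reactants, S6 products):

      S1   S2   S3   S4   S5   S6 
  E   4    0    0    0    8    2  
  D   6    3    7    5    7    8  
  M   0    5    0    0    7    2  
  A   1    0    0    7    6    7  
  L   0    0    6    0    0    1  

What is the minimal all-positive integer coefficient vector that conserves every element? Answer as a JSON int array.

E: 1·4+1·0+1·0+5·0+1·8 = 12 | 6·2 = 12
D: 1·6+1·3+1·7+5·5+1·7 = 48 | 6·8 = 48
M: 1·0+1·5+1·0+5·0+1·7 = 12 | 6·2 = 12
A: 1·1+1·0+1·0+5·7+1·6 = 42 | 6·7 = 42
L: 1·0+1·0+1·6+5·0+1·0 = 6 | 6·1 = 6
gcd(1,1,1,5,1,6) = 1

Coefficients: [1, 1, 1, 5, 1, 6]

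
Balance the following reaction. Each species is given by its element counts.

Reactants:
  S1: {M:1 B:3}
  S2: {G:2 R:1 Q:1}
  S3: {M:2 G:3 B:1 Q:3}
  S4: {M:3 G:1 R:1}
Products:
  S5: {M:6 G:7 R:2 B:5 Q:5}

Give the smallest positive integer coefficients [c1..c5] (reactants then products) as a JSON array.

Coefficients: [5, 5, 5, 3, 4]

M: 5·1+5·0+5·2+3·3 = 24 | 4·6 = 24
G: 5·0+5·2+5·3+3·1 = 28 | 4·7 = 28
R: 5·0+5·1+5·0+3·1 = 8 | 4·2 = 8
B: 5·3+5·0+5·1+3·0 = 20 | 4·5 = 20
Q: 5·0+5·1+5·3+3·0 = 20 | 4·5 = 20
gcd(5,5,5,3,4) = 1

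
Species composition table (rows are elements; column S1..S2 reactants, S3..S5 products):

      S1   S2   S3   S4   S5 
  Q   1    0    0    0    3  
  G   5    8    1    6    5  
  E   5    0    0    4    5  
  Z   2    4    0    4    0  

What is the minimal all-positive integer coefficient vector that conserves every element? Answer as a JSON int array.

Q: 6·1+2·0 = 6 | 6·0+5·0+2·3 = 6
G: 6·5+2·8 = 46 | 6·1+5·6+2·5 = 46
E: 6·5+2·0 = 30 | 6·0+5·4+2·5 = 30
Z: 6·2+2·4 = 20 | 6·0+5·4+2·0 = 20
gcd(6,2,6,5,2) = 1

Coefficients: [6, 2, 6, 5, 2]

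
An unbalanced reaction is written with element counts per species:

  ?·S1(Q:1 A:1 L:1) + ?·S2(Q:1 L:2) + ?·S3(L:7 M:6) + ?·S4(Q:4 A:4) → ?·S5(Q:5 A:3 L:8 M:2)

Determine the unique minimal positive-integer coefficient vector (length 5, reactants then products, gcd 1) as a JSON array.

Coefficients: [5, 6, 1, 1, 3]

Q: 5·1+6·1+1·0+1·4 = 15 | 3·5 = 15
A: 5·1+6·0+1·0+1·4 = 9 | 3·3 = 9
L: 5·1+6·2+1·7+1·0 = 24 | 3·8 = 24
M: 5·0+6·0+1·6+1·0 = 6 | 3·2 = 6
gcd(5,6,1,1,3) = 1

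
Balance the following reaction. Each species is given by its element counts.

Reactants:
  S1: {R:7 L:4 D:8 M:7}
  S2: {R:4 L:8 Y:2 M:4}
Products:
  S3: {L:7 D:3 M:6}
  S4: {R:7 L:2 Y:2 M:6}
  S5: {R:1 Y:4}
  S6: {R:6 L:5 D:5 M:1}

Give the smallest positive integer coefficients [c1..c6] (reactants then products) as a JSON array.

Coefficients: [5, 6, 5, 4, 1, 5]

R: 5·7+6·4 = 59 | 5·0+4·7+1·1+5·6 = 59
L: 5·4+6·8 = 68 | 5·7+4·2+1·0+5·5 = 68
D: 5·8+6·0 = 40 | 5·3+4·0+1·0+5·5 = 40
Y: 5·0+6·2 = 12 | 5·0+4·2+1·4+5·0 = 12
M: 5·7+6·4 = 59 | 5·6+4·6+1·0+5·1 = 59
gcd(5,6,5,4,1,5) = 1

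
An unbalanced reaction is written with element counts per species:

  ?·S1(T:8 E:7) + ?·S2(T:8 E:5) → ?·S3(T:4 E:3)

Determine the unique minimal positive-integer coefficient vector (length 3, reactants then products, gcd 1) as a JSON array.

Coefficients: [1, 1, 4]

T: 1·8+1·8 = 16 | 4·4 = 16
E: 1·7+1·5 = 12 | 4·3 = 12
gcd(1,1,4) = 1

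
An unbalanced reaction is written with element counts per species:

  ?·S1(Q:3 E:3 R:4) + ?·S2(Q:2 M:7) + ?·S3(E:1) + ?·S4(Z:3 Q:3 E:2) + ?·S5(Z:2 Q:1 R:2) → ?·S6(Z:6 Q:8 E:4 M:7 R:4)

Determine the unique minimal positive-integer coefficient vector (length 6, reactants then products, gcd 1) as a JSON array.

Z: 2·0+5·0+2·0+6·3+6·2 = 30 | 5·6 = 30
Q: 2·3+5·2+2·0+6·3+6·1 = 40 | 5·8 = 40
E: 2·3+5·0+2·1+6·2+6·0 = 20 | 5·4 = 20
M: 2·0+5·7+2·0+6·0+6·0 = 35 | 5·7 = 35
R: 2·4+5·0+2·0+6·0+6·2 = 20 | 5·4 = 20
gcd(2,5,2,6,6,5) = 1

Coefficients: [2, 5, 2, 6, 6, 5]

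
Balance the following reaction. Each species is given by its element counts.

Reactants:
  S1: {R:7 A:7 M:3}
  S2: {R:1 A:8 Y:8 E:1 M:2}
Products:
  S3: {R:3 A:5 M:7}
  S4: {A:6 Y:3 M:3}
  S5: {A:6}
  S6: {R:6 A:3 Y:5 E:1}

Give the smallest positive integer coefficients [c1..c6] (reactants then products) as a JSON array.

Coefficients: [4, 5, 1, 5, 3, 5]

R: 4·7+5·1 = 33 | 1·3+5·0+3·0+5·6 = 33
A: 4·7+5·8 = 68 | 1·5+5·6+3·6+5·3 = 68
Y: 4·0+5·8 = 40 | 1·0+5·3+3·0+5·5 = 40
E: 4·0+5·1 = 5 | 1·0+5·0+3·0+5·1 = 5
M: 4·3+5·2 = 22 | 1·7+5·3+3·0+5·0 = 22
gcd(4,5,1,5,3,5) = 1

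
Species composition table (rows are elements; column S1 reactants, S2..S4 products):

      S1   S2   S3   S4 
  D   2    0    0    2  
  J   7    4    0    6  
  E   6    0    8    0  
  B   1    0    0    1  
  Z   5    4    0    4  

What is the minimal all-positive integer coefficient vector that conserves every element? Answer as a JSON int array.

D: 4·2 = 8 | 1·0+3·0+4·2 = 8
J: 4·7 = 28 | 1·4+3·0+4·6 = 28
E: 4·6 = 24 | 1·0+3·8+4·0 = 24
B: 4·1 = 4 | 1·0+3·0+4·1 = 4
Z: 4·5 = 20 | 1·4+3·0+4·4 = 20
gcd(4,1,3,4) = 1

Coefficients: [4, 1, 3, 4]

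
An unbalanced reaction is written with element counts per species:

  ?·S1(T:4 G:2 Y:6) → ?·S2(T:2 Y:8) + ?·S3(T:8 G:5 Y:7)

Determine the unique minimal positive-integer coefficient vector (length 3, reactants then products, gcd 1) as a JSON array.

Coefficients: [5, 2, 2]

T: 5·4 = 20 | 2·2+2·8 = 20
G: 5·2 = 10 | 2·0+2·5 = 10
Y: 5·6 = 30 | 2·8+2·7 = 30
gcd(5,2,2) = 1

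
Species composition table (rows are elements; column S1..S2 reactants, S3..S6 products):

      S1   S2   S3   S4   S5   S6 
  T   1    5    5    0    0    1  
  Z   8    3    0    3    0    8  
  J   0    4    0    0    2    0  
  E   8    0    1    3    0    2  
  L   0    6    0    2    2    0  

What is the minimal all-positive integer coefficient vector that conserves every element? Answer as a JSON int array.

Coefficients: [2, 3, 3, 3, 6, 2]

T: 2·1+3·5 = 17 | 3·5+3·0+6·0+2·1 = 17
Z: 2·8+3·3 = 25 | 3·0+3·3+6·0+2·8 = 25
J: 2·0+3·4 = 12 | 3·0+3·0+6·2+2·0 = 12
E: 2·8+3·0 = 16 | 3·1+3·3+6·0+2·2 = 16
L: 2·0+3·6 = 18 | 3·0+3·2+6·2+2·0 = 18
gcd(2,3,3,3,6,2) = 1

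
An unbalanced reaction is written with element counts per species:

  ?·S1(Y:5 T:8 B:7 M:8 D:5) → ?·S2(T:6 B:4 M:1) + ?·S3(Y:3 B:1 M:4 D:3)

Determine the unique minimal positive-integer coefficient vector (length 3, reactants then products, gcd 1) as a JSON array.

Coefficients: [3, 4, 5]

Y: 3·5 = 15 | 4·0+5·3 = 15
T: 3·8 = 24 | 4·6+5·0 = 24
B: 3·7 = 21 | 4·4+5·1 = 21
M: 3·8 = 24 | 4·1+5·4 = 24
D: 3·5 = 15 | 4·0+5·3 = 15
gcd(3,4,5) = 1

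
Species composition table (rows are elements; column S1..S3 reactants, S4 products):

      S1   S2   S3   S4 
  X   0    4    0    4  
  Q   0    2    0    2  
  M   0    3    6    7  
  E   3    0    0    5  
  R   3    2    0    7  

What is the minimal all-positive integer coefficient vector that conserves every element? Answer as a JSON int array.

X: 5·0+3·4+2·0 = 12 | 3·4 = 12
Q: 5·0+3·2+2·0 = 6 | 3·2 = 6
M: 5·0+3·3+2·6 = 21 | 3·7 = 21
E: 5·3+3·0+2·0 = 15 | 3·5 = 15
R: 5·3+3·2+2·0 = 21 | 3·7 = 21
gcd(5,3,2,3) = 1

Coefficients: [5, 3, 2, 3]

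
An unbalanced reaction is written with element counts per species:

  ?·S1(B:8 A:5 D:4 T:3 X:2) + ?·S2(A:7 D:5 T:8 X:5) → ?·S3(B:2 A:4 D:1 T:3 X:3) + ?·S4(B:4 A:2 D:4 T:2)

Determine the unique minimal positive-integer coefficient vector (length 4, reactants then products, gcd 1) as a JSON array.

B: 4·8+2·0 = 32 | 6·2+5·4 = 32
A: 4·5+2·7 = 34 | 6·4+5·2 = 34
D: 4·4+2·5 = 26 | 6·1+5·4 = 26
T: 4·3+2·8 = 28 | 6·3+5·2 = 28
X: 4·2+2·5 = 18 | 6·3+5·0 = 18
gcd(4,2,6,5) = 1

Coefficients: [4, 2, 6, 5]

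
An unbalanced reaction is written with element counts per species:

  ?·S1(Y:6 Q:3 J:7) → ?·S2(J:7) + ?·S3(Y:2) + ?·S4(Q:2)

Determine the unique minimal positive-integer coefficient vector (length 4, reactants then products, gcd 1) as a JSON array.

Coefficients: [2, 2, 6, 3]

Y: 2·6 = 12 | 2·0+6·2+3·0 = 12
Q: 2·3 = 6 | 2·0+6·0+3·2 = 6
J: 2·7 = 14 | 2·7+6·0+3·0 = 14
gcd(2,2,6,3) = 1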